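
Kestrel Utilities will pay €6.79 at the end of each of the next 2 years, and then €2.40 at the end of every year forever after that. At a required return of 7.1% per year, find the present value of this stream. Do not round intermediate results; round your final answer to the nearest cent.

PV of 2-year annuity: €6.79 × [1 − (1+0.071)^−2] / 0.071 = 12.25945
Perpetuity value at year 2: €2.40 / 0.071 = 33.80282
PV of perpetuity: 33.80282 / (1+0.071)^2 = 29.46958
Total PV = 12.25945 + 29.46958 = 41.72903

€41.73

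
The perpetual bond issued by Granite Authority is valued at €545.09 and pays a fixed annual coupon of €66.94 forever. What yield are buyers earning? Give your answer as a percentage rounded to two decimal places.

P = C/r ⇒ r = C/P = €66.94/€545.09 = 0.122805

12.28%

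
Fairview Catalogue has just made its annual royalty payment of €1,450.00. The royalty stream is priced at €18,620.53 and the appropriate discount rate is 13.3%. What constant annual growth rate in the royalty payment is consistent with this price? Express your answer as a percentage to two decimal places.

P = D₀(1+g)/(r−g) ⇒ P(r−g) = D₀(1+g) ⇒ g(P+D₀) = P·r − D₀
g = (P·r − D₀)/(P + D₀) = (€18,620.53×0.133 − €1,450.00) / (€18,620.53 + €1,450.00) = 0.051146

5.11%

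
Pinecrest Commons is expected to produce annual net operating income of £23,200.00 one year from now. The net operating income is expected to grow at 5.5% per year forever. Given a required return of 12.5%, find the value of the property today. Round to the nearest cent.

£331428.57

Growing perpetuity: P = D₁ / (r − g) = £23,200.0000 / (0.125 − 0.055) = £331,428.57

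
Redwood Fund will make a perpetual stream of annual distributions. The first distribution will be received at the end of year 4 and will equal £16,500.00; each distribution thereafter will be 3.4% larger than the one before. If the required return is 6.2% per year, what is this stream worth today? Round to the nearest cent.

£491985.57

Value at end of year 3: C₁ / (r − g) = £16,500.00 / (0.062 − 0.034) = £589,285.7143
Discount to today: PV = £589,285.7143 / (1 + 0.062)^3 = £589,285.7143 / 1.197770 = £491,985.57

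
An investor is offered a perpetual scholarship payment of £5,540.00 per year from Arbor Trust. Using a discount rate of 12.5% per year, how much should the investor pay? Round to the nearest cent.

Level perpetuity: PV = C / r = £5,540.00 / 0.125 = £44,320.00

£44320.00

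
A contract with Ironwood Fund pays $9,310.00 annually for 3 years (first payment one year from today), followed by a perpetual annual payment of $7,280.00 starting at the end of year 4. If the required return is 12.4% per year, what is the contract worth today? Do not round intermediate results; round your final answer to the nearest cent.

PV of 3-year annuity: $9,310.00 × [1 − (1+0.124)^−3] / 0.124 = 22208.24058
Perpetuity value at year 3: $7,280.00 / 0.124 = 58709.67742
PV of perpetuity: 58709.67742 / (1+0.124)^3 = 41343.83516
Total PV = 22208.24058 + 41343.83516 = 63552.07574

$63552.08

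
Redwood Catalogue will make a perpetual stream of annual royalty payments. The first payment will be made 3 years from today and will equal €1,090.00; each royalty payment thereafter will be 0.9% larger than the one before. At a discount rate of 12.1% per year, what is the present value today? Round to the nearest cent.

Value at end of year 2: C₁ / (r − g) = €1,090.00 / (0.121 − 0.009) = €9,732.1429
Discount to today: PV = €9,732.1429 / (1 + 0.121)^2 = €9,732.1429 / 1.256641 = €7,744.57

€7744.57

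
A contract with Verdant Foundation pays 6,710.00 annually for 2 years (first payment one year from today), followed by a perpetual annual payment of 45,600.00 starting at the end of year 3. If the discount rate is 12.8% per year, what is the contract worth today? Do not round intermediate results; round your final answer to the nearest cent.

291208.38

PV of 2-year annuity: 6,710.00 × [1 − (1+0.128)^−2] / 0.128 = 11222.14677
Perpetuity value at year 2: 45,600.00 / 0.128 = 356250.00000
PV of perpetuity: 356250.00000 / (1+0.128)^2 = 279986.23057
Total PV = 11222.14677 + 279986.23057 = 291208.37735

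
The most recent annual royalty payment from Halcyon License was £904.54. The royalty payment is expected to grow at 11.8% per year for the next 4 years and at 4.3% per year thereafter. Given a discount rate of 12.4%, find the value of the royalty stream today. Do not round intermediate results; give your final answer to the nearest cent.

D_1 = 1011.27572
D_2 = 1130.60625
D_3 = 1264.01779
D_4 = 1413.17189
Terminal value at year 4: TV = D_4×(1+g_2)/(r−g_2) = 1473.93828/0.081 = 18196.76894
P_0 = D_1/(1+r)^1 + D_2/(1+r)^2 + D_3/(1+r)^3 + D_4/(1+r)^4 + TV/(1+r)^4
    = 899.71149 + 894.90876 + 890.13167 + 885.38008 + 11400.63484 = 14970.76685

£14970.77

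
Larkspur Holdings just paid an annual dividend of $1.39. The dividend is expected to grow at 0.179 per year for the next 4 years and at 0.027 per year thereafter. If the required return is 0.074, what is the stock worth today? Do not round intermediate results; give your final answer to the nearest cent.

$51.17

D_1 = 1.63881
D_2 = 1.93216
D_3 = 2.27801
D_4 = 2.68578
Terminal value at year 4: TV = D_4×(1+g_2)/(r−g_2) = 2.75829/0.047 = 58.68709
P_0 = D_1/(1+r)^1 + D_2/(1+r)^2 + D_3/(1+r)^3 + D_4/(1+r)^4 + TV/(1+r)^4
    = 1.52589 + 1.67507 + 1.83884 + 2.01861 + 44.10882 = 51.16724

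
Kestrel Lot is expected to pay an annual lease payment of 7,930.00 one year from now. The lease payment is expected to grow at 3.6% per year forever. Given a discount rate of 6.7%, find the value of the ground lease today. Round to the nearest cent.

255806.45

Growing perpetuity: P = D₁ / (r − g) = 7,930.0000 / (0.067 − 0.036) = 255,806.45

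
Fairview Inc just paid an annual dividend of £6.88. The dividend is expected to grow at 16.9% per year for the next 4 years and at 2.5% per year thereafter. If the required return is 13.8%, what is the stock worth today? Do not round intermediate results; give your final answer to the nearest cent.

£98.94

D_1 = 8.04272
D_2 = 9.40194
D_3 = 10.99087
D_4 = 12.84832
Terminal value at year 4: TV = D_4×(1+g_2)/(r−g_2) = 13.16953/0.113 = 116.54453
P_0 = D_1/(1+r)^1 + D_2/(1+r)^2 + D_3/(1+r)^3 + D_4/(1+r)^4 + TV/(1+r)^4
    = 7.06742 + 7.25994 + 7.45770 + 7.66086 + 69.49009 = 98.93601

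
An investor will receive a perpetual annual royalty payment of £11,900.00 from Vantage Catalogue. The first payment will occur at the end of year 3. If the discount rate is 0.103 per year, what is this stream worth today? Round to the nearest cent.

£94963.94

Value at end of year 2: C / r = £11,900.00 / 0.103 = £115,533.9806
Discount to today: PV = £115,533.9806 / (1 + 0.103)^2 = £115,533.9806 / 1.216609 = £94,963.94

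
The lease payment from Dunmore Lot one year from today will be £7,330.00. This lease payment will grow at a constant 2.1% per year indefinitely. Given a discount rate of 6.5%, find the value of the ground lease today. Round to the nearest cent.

£166590.91

Growing perpetuity: P = D₁ / (r − g) = £7,330.0000 / (0.065 − 0.021) = £166,590.91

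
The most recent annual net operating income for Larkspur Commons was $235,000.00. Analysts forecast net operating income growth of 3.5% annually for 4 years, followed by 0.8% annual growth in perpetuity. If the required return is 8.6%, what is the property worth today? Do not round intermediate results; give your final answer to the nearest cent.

$3340096.12

D_1 = 243225.00000
D_2 = 251737.87500
D_3 = 260548.70062
D_4 = 269667.90515
Terminal value at year 4: TV = D_4×(1+g_2)/(r−g_2) = 271825.24839/0.078 = 3484939.08190
P_0 = D_1/(1+r)^1 + D_2/(1+r)^2 + D_3/(1+r)^3 + D_4/(1+r)^4 + TV/(1+r)^4
    = 223964.08840 + 213446.43784 + 203422.71009 + 193869.70990 + 2505393.17404 = 3340096.12027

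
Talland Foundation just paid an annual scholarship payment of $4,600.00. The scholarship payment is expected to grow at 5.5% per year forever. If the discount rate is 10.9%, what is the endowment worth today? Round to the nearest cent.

$89870.37

D₁ = D₀ × (1 + g) = $4,600.00 × 1.055 = $4,853.0000
Growing perpetuity: P = D₁ / (r − g) = $4,853.0000 / (0.109 − 0.055) = $89,870.37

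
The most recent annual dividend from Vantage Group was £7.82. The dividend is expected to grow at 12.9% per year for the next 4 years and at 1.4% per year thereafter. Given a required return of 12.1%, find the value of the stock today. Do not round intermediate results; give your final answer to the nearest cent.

D_1 = 8.82878
D_2 = 9.96769
D_3 = 11.25352
D_4 = 12.70523
Terminal value at year 4: TV = D_4×(1+g_2)/(r−g_2) = 12.88310/0.107 = 120.40283
P_0 = D_1/(1+r)^1 + D_2/(1+r)^2 + D_3/(1+r)^3 + D_4/(1+r)^4 + TV/(1+r)^4
    = 7.87581 + 7.93201 + 7.98862 + 8.04563 + 76.24551 = 108.08758

£108.09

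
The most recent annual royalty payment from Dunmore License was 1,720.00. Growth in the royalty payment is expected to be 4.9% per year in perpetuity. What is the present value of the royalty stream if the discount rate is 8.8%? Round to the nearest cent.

D₁ = D₀ × (1 + g) = 1,720.00 × 1.049 = 1,804.2800
Growing perpetuity: P = D₁ / (r − g) = 1,804.2800 / (0.088 − 0.049) = 46,263.59

46263.59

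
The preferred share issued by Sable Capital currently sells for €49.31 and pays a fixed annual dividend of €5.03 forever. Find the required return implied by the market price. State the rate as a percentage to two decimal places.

P = C/r ⇒ r = C/P = €5.03/€49.31 = 0.102008

10.20%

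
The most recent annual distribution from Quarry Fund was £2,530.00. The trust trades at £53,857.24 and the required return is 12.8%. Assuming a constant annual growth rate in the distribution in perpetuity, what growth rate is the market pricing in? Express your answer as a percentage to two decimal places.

P = D₀(1+g)/(r−g) ⇒ P(r−g) = D₀(1+g) ⇒ g(P+D₀) = P·r − D₀
g = (P·r − D₀)/(P + D₀) = (£53,857.24×0.128 − £2,530.00) / (£53,857.24 + £2,530.00) = 0.077389

7.74%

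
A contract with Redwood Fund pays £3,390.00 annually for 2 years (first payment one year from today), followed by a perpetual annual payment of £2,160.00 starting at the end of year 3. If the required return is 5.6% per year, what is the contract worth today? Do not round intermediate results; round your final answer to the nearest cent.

£40839.21

PV of 2-year annuity: £3,390.00 × [1 − (1+0.056)^−2] / 0.056 = 6250.21522
Perpetuity value at year 2: £2,160.00 / 0.056 = 38571.42857
PV of perpetuity: 38571.42857 / (1+0.056)^2 = 34588.99055
Total PV = 6250.21522 + 34588.99055 = 40839.20578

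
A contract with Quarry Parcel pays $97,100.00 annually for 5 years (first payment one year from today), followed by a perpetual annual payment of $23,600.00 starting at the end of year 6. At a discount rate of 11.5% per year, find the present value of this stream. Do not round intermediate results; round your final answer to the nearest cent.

PV of 5-year annuity: $97,100.00 × [1 − (1+0.115)^−5] / 0.115 = 354403.13894
Perpetuity value at year 5: $23,600.00 / 0.115 = 205217.39130
PV of perpetuity: 205217.39130 / (1+0.115)^5 = 119080.27412
Total PV = 354403.13894 + 119080.27412 = 473483.41306

$473483.41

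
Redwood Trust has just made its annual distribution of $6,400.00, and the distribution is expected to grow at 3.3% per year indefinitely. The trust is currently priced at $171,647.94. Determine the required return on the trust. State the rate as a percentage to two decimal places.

D₁ = $6,400.00 × 1.033 = $6,611.2000
P = D₁/(r − g) ⇒ r = D₁/P + g = $6,611.2000/$171,647.94 + 0.033 = 0.038516 + 0.033 = 0.071516

7.15%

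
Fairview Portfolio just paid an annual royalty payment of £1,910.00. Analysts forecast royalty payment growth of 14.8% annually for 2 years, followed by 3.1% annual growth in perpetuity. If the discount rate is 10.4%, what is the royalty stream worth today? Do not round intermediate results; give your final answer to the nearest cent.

£33219.95

D_1 = 2192.68000
D_2 = 2517.19664
Terminal value at year 2: TV = D_2×(1+g_2)/(r−g_2) = 2595.22974/0.073 = 35551.09227
P_0 = D_1/(1+r)^1 + D_2/(1+r)^2 + TV/(1+r)^2
    = 1986.12319 + 2065.28027 + 29168.54740 = 33219.95086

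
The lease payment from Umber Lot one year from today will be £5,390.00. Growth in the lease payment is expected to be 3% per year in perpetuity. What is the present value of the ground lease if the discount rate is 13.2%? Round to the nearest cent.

Growing perpetuity: P = D₁ / (r − g) = £5,390.0000 / (0.132 − 0.03) = £52,843.14

£52843.14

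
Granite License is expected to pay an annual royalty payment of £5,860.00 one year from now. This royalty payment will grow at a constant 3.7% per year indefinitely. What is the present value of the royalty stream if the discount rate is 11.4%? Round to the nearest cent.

£76103.90

Growing perpetuity: P = D₁ / (r − g) = £5,860.0000 / (0.114 − 0.037) = £76,103.90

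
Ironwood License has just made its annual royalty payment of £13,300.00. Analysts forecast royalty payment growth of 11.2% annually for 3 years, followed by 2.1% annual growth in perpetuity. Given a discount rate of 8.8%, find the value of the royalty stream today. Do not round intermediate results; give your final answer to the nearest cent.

£258072.87

D_1 = 14789.60000
D_2 = 16446.03520
D_3 = 18287.99114
Terminal value at year 3: TV = D_3×(1+g_2)/(r−g_2) = 18672.03896/0.067 = 278687.14860
P_0 = D_1/(1+r)^1 + D_2/(1+r)^2 + D_3/(1+r)^3 + TV/(1+r)^3
    = 13593.38235 + 13893.23638 + 14199.70482 + 216386.54666 = 258072.87021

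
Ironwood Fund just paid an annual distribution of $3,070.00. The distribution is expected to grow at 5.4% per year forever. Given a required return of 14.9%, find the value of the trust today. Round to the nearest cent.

D₁ = D₀ × (1 + g) = $3,070.00 × 1.054 = $3,235.7800
Growing perpetuity: P = D₁ / (r − g) = $3,235.7800 / (0.149 − 0.054) = $34,060.84

$34060.84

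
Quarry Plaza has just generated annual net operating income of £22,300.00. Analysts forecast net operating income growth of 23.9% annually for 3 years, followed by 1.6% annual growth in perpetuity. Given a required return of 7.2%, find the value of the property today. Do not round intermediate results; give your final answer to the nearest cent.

£714647.74

D_1 = 27629.70000
D_2 = 34233.19830
D_3 = 42414.93269
Terminal value at year 3: TV = D_3×(1+g_2)/(r−g_2) = 43093.57162/0.056 = 769528.06459
P_0 = D_1/(1+r)^1 + D_2/(1+r)^2 + D_3/(1+r)^3 + TV/(1+r)^3
    = 25773.97388 + 29789.13586 + 34429.79415 + 624654.83668 = 714647.74056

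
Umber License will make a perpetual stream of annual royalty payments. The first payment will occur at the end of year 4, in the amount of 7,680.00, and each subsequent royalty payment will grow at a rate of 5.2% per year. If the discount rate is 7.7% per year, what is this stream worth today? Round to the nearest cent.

245908.82

Value at end of year 3: C₁ / (r − g) = 7,680.00 / (0.077 − 0.052) = 307,200.0000
Discount to today: PV = 307,200.0000 / (1 + 0.077)^3 = 307,200.0000 / 1.249244 = 245,908.82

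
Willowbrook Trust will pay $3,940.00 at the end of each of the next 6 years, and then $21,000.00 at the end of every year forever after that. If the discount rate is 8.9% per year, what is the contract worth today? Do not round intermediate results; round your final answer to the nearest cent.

PV of 6-year annuity: $3,940.00 × [1 − (1+0.089)^−6] / 0.089 = 17727.33951
Perpetuity value at year 6: $21,000.00 / 0.089 = 235955.05618
PV of perpetuity: 235955.05618 / (1+0.089)^6 = 141469.23646
Total PV = 17727.33951 + 141469.23646 = 159196.57597

$159196.58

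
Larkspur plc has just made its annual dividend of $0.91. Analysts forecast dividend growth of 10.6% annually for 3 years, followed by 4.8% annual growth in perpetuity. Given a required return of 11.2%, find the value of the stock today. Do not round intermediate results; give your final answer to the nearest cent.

D_1 = 1.00646
D_2 = 1.11314
D_3 = 1.23114
Terminal value at year 3: TV = D_3×(1+g_2)/(r−g_2) = 1.29023/0.064 = 20.15989
P_0 = D_1/(1+r)^1 + D_2/(1+r)^2 + D_3/(1+r)^3 + TV/(1+r)^3
    = 0.90509 + 0.90021 + 0.89535 + 14.66134 = 17.36199

$17.36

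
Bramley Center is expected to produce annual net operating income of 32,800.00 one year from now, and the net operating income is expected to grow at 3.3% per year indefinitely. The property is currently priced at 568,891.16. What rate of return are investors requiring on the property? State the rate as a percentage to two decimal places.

9.07%

P = D₁/(r − g) ⇒ r = D₁/P + g = 32,800.0000/568,891.16 + 0.033 = 0.057656 + 0.033 = 0.090656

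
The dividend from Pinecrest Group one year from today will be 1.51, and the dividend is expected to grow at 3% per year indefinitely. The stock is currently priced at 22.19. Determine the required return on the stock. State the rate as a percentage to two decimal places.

P = D₁/(r − g) ⇒ r = D₁/P + g = 1.5100/22.19 + 0.03 = 0.068049 + 0.03 = 0.098049

9.80%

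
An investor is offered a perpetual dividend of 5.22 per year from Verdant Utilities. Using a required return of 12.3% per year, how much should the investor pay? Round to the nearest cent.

Level perpetuity: PV = C / r = 5.22 / 0.123 = 42.44

42.44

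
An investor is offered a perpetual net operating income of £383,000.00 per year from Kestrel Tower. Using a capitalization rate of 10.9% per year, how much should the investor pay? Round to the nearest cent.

Level perpetuity: PV = C / r = £383,000.00 / 0.109 = £3,513,761.47

£3513761.47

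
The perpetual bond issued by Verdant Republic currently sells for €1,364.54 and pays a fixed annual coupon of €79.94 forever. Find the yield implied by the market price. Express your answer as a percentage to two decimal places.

5.86%

P = C/r ⇒ r = C/P = €79.94/€1,364.54 = 0.058584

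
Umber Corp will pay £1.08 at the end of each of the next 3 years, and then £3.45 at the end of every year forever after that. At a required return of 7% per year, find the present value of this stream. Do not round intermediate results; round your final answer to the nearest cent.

£43.07

PV of 3-year annuity: £1.08 × [1 − (1+0.07)^−3] / 0.07 = 2.83426
Perpetuity value at year 3: £3.45 / 0.07 = 49.28571
PV of perpetuity: 49.28571 / (1+0.07)^3 = 40.23182
Total PV = 2.83426 + 40.23182 = 43.06609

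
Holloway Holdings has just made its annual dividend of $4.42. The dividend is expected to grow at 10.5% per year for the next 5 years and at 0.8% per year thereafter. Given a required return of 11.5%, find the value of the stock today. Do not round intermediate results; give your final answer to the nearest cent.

D_1 = 4.88410
D_2 = 5.39693
D_3 = 5.96361
D_4 = 6.58979
D_5 = 7.28171
Terminal value at year 5: TV = D_5×(1+g_2)/(r−g_2) = 7.33997/0.107 = 68.59784
P_0 = D_1/(1+r)^1 + D_2/(1+r)^2 + D_3/(1+r)^3 + D_4/(1+r)^4 + D_5/(1+r)^5 + TV/(1+r)^5
    = 4.38036 + 4.34107 + 4.30214 + 4.26356 + 4.22532 + 39.80486 = 61.31730

$61.32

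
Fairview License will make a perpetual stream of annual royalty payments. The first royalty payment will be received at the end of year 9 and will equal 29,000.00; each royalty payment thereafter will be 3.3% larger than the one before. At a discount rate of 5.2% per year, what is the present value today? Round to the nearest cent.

1017462.66

Value at end of year 8: C₁ / (r − g) = 29,000.00 / (0.052 − 0.033) = 1,526,315.7895
Discount to today: PV = 1,526,315.7895 / (1 + 0.052)^8 = 1,526,315.7895 / 1.500120 = 1,017,462.66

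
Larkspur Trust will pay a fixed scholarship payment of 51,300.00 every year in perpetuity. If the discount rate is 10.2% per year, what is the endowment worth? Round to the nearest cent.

Level perpetuity: PV = C / r = 51,300.00 / 0.102 = 502,941.18

502941.18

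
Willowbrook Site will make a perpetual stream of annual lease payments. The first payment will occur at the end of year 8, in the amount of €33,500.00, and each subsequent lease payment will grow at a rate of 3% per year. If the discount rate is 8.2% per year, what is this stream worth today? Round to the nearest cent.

Value at end of year 7: C₁ / (r − g) = €33,500.00 / (0.082 − 0.03) = €644,230.7692
Discount to today: PV = €644,230.7692 / (1 + 0.082)^7 = €644,230.7692 / 1.736164 = €371,065.55

€371065.55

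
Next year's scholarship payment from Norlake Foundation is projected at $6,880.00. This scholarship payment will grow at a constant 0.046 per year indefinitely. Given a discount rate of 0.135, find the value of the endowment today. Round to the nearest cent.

Growing perpetuity: P = D₁ / (r − g) = $6,880.0000 / (0.135 − 0.046) = $77,303.37

$77303.37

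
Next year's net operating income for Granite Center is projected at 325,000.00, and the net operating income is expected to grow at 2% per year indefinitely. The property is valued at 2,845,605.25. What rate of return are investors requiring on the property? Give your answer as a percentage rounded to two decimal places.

P = D₁/(r − g) ⇒ r = D₁/P + g = 325,000.0000/2,845,605.25 + 0.02 = 0.114211 + 0.02 = 0.134211

13.42%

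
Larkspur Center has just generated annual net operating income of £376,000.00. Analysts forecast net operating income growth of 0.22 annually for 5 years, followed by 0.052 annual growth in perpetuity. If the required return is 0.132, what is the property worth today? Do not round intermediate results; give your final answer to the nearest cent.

D_1 = 458720.00000
D_2 = 559638.40000
D_3 = 682758.84800
D_4 = 832965.79456
D_5 = 1016218.26936
Terminal value at year 5: TV = D_5×(1+g_2)/(r−g_2) = 1069061.61937/0.08 = 13363270.24213
P_0 = D_1/(1+r)^1 + D_2/(1+r)^2 + D_3/(1+r)^3 + D_4/(1+r)^4 + D_5/(1+r)^5 + TV/(1+r)^5
    = 405229.68198 + 436731.63605 + 470682.50529 + 507272.66471 + 546707.28882 + 7189200.84801 = 9555824.62487

£9555824.62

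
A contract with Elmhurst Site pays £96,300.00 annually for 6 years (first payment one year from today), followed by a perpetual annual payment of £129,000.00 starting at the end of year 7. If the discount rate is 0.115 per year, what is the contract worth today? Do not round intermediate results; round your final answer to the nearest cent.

PV of 6-year annuity: £96,300.00 × [1 − (1+0.115)^−6] / 0.115 = 401599.31539
Perpetuity value at year 6: £129,000.00 / 0.115 = 1121739.13043
PV of perpetuity: 1121739.13043 / (1+0.115)^6 = 583771.20016
Total PV = 401599.31539 + 583771.20016 = 985370.51555

£985370.52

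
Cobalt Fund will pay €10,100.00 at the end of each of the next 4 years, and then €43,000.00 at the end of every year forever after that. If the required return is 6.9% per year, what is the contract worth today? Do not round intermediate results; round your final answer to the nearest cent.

€511497.12

PV of 4-year annuity: €10,100.00 × [1 − (1+0.069)^−4] / 0.069 = 34288.20710
Perpetuity value at year 4: €43,000.00 / 0.069 = 623188.40580
PV of perpetuity: 623188.40580 / (1+0.069)^4 = 477208.91021
Total PV = 34288.20710 + 477208.91021 = 511497.11731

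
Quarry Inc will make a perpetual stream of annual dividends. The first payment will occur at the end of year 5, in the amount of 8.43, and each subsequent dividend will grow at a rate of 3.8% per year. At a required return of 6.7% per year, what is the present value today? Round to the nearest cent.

Value at end of year 4: C₁ / (r − g) = 8.43 / (0.067 − 0.038) = 290.6897
Discount to today: PV = 290.6897 / (1 + 0.067)^4 = 290.6897 / 1.296157 = 224.27

224.27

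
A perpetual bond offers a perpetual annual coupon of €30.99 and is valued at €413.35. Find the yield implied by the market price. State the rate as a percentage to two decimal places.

P = C/r ⇒ r = C/P = €30.99/€413.35 = 0.074973

7.50%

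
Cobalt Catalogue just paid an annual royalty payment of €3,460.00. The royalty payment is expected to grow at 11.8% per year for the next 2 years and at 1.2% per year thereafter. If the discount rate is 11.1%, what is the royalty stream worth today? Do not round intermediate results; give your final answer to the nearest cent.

D_1 = 3868.28000
D_2 = 4324.73704
Terminal value at year 2: TV = D_2×(1+g_2)/(r−g_2) = 4376.63388/0.099 = 44208.42308
P_0 = D_1/(1+r)^1 + D_2/(1+r)^2 + TV/(1+r)^2
    = 3481.80018 + 3503.73771 + 35815.98553 = 42801.52343

€42801.52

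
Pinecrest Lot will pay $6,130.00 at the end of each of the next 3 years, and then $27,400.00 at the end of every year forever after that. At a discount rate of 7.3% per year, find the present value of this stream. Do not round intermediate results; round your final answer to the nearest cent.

PV of 3-year annuity: $6,130.00 × [1 − (1+0.073)^−3] / 0.073 = 15999.28807
Perpetuity value at year 3: $27,400.00 / 0.073 = 375342.46575
PV of perpetuity: 375342.46575 / (1+0.073)^3 = 303828.51908
Total PV = 15999.28807 + 303828.51908 = 319827.80715

$319827.81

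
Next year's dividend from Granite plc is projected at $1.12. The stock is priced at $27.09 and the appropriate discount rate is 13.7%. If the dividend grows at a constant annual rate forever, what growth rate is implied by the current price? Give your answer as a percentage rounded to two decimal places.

P = D₁/(r−g) ⇒ g = r − D₁/P = 0.137 − $1.12/$27.09 = 0.095656

9.57%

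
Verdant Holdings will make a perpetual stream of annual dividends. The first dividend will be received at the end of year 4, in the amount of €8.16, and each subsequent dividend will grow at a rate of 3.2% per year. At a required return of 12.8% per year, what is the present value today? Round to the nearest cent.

Value at end of year 3: C₁ / (r − g) = €8.16 / (0.128 − 0.032) = €85.0000
Discount to today: PV = €85.0000 / (1 + 0.128)^3 = €85.0000 / 1.435249 = €59.22

€59.22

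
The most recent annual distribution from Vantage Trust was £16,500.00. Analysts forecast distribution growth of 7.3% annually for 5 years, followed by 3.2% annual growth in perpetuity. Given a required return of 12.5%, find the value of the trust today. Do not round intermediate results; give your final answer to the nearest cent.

£216257.30

D_1 = 17704.50000
D_2 = 18996.92850
D_3 = 20383.70428
D_4 = 21871.71469
D_5 = 23468.34987
Terminal value at year 5: TV = D_5×(1+g_2)/(r−g_2) = 24219.33706/0.093 = 260422.97915
P_0 = D_1/(1+r)^1 + D_2/(1+r)^2 + D_3/(1+r)^3 + D_4/(1+r)^4 + D_5/(1+r)^5 + TV/(1+r)^5
    = 15737.33333 + 15009.91881 + 14316.12701 + 13654.40381 + 13023.26692 + 144516.25228 = 216257.30217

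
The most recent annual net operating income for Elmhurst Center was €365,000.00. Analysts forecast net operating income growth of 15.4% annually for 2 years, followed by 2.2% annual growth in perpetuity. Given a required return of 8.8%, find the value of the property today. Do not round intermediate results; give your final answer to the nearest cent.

€7156252.79

D_1 = 421210.00000
D_2 = 486076.34000
Terminal value at year 2: TV = D_2×(1+g_2)/(r−g_2) = 496770.01948/0.066 = 7526818.47697
P_0 = D_1/(1+r)^1 + D_2/(1+r)^2 + TV/(1+r)^2
    = 387141.54412 + 410626.23337 + 6358485.00771 = 7156252.78520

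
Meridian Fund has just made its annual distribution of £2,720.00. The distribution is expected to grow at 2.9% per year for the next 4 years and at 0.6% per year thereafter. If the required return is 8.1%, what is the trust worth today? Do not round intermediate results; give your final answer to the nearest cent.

D_1 = 2798.88000
D_2 = 2880.04752
D_3 = 2963.56890
D_4 = 3049.51240
Terminal value at year 4: TV = D_4×(1+g_2)/(r−g_2) = 3067.80947/0.075 = 40904.12627
P_0 = D_1/(1+r)^1 + D_2/(1+r)^2 + D_3/(1+r)^3 + D_4/(1+r)^4 + TV/(1+r)^4
    = 2589.15819 + 2464.61034 + 2346.05369 + 2233.20004 + 29954.65656 = 39587.67881

£39587.68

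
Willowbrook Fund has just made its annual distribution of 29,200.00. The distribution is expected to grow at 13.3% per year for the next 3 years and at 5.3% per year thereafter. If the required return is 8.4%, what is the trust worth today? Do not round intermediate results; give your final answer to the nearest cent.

D_1 = 33083.60000
D_2 = 37483.71880
D_3 = 42469.05340
Terminal value at year 3: TV = D_3×(1+g_2)/(r−g_2) = 44719.91323/0.031 = 1442577.84615
P_0 = D_1/(1+r)^1 + D_2/(1+r)^2 + D_3/(1+r)^3 + TV/(1+r)^3
    = 30519.92620 + 31899.51696 + 33341.46929 + 1132534.42473 = 1228295.33718

1228295.34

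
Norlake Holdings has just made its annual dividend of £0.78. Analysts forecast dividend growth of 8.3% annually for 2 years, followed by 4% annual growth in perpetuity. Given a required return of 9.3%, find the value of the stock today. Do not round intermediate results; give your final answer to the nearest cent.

D_1 = 0.84474
D_2 = 0.91485
Terminal value at year 2: TV = D_2×(1+g_2)/(r−g_2) = 0.95145/0.053 = 17.95184
P_0 = D_1/(1+r)^1 + D_2/(1+r)^2 + TV/(1+r)^2
    = 0.77286 + 0.76579 + 15.02687 = 16.56553

£16.57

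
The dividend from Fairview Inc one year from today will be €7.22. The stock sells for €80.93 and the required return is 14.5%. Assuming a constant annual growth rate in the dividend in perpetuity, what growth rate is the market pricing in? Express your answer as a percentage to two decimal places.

P = D₁/(r−g) ⇒ g = r − D₁/P = 0.145 − €7.22/€80.93 = 0.055787

5.58%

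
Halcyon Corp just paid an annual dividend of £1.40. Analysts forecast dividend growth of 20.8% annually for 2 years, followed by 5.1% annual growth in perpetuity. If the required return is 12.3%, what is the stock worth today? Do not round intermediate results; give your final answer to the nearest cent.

£26.77

D_1 = 1.69120
D_2 = 2.04297
Terminal value at year 2: TV = D_2×(1+g_2)/(r−g_2) = 2.14716/0.072 = 29.82168
P_0 = D_1/(1+r)^1 + D_2/(1+r)^2 + TV/(1+r)^2
    = 1.50597 + 1.61995 + 23.64681 = 26.77273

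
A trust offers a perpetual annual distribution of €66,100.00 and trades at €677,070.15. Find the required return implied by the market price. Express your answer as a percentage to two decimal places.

P = C/r ⇒ r = C/P = €66,100.00/€677,070.15 = 0.097627

9.76%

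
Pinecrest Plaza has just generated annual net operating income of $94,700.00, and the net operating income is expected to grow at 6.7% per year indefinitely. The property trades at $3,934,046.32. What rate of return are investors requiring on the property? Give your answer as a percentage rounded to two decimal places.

D₁ = $94,700.00 × 1.067 = $101,044.9000
P = D₁/(r − g) ⇒ r = D₁/P + g = $101,044.9000/$3,934,046.32 + 0.067 = 0.025685 + 0.067 = 0.092685

9.27%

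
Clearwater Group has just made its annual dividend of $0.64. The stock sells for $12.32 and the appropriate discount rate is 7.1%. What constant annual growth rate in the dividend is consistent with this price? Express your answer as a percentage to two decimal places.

1.81%

P = D₀(1+g)/(r−g) ⇒ P(r−g) = D₀(1+g) ⇒ g(P+D₀) = P·r − D₀
g = (P·r − D₀)/(P + D₀) = ($12.32×0.071 − $0.64) / ($12.32 + $0.64) = 0.018111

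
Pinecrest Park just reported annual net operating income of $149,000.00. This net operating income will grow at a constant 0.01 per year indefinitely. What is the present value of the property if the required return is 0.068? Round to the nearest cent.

D₁ = D₀ × (1 + g) = $149,000.00 × 1.01 = $150,490.0000
Growing perpetuity: P = D₁ / (r − g) = $150,490.0000 / (0.068 − 0.01) = $2,594,655.17

$2594655.17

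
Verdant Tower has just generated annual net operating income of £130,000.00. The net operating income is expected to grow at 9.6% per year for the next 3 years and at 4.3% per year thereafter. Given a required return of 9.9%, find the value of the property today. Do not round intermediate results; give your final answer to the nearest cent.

£2789350.49

D_1 = 142480.00000
D_2 = 156158.08000
D_3 = 171149.25568
Terminal value at year 3: TV = D_3×(1+g_2)/(r−g_2) = 178508.67367/0.056 = 3187654.88704
P_0 = D_1/(1+r)^1 + D_2/(1+r)^2 + D_3/(1+r)^3 + TV/(1+r)^3
    = 129645.13194 + 129291.23258 + 128938.29928 + 2401475.82405 = 2789350.48785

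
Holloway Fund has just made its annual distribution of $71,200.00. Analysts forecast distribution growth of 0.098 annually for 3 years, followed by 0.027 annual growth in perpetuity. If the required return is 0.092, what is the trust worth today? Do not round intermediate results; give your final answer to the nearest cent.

$1359561.23

D_1 = 78177.60000
D_2 = 85839.00480
D_3 = 94251.22727
Terminal value at year 3: TV = D_3×(1+g_2)/(r−g_2) = 96796.01041/0.065 = 1489169.39087
P_0 = D_1/(1+r)^1 + D_2/(1+r)^2 + D_3/(1+r)^3 + TV/(1+r)^3
    = 71591.20879 + 71984.56708 + 72380.08668 + 1143605.36955 = 1359561.23211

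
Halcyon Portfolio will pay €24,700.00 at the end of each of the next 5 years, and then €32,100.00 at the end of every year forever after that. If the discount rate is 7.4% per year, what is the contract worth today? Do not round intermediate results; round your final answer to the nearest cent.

€403764.53

PV of 5-year annuity: €24,700.00 × [1 − (1+0.074)^−5] / 0.074 = 100199.38820
Perpetuity value at year 5: €32,100.00 / 0.074 = 433783.78378
PV of perpetuity: 433783.78378 / (1+0.074)^5 = 303565.14567
Total PV = 100199.38820 + 303565.14567 = 403764.53388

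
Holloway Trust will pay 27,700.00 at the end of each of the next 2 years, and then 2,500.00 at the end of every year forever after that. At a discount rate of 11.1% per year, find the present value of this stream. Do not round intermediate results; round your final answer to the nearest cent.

PV of 2-year annuity: 27,700.00 × [1 − (1+0.111)^−2] / 0.111 = 47373.98132
Perpetuity value at year 2: 2,500.00 / 0.111 = 22522.52252
PV of perpetuity: 22522.52252 / (1+0.111)^2 = 18246.89244
Total PV = 47373.98132 + 18246.89244 = 65620.87376

65620.87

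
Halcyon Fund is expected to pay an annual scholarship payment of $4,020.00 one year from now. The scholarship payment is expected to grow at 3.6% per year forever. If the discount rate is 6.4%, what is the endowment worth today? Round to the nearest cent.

Growing perpetuity: P = D₁ / (r − g) = $4,020.0000 / (0.064 − 0.036) = $143,571.43

$143571.43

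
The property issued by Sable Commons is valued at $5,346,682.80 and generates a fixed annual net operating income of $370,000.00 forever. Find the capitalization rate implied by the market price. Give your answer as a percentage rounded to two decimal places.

6.92%

P = C/r ⇒ r = C/P = $370,000.00/$5,346,682.80 = 0.069202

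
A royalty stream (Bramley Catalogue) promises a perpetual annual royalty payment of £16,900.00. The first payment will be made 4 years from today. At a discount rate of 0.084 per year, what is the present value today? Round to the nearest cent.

£157949.98

Value at end of year 3: C / r = £16,900.00 / 0.084 = £201,190.4762
Discount to today: PV = £201,190.4762 / (1 + 0.084)^3 = £201,190.4762 / 1.273761 = £157,949.98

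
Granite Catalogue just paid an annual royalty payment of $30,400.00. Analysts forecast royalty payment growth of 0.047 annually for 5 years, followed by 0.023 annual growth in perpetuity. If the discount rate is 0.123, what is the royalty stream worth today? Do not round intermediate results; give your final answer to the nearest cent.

D_1 = 31828.80000
D_2 = 33324.75360
D_3 = 34891.01702
D_4 = 36530.89482
D_5 = 38247.84688
Terminal value at year 5: TV = D_5×(1+g_2)/(r−g_2) = 39127.54735/0.1 = 391275.47354
P_0 = D_1/(1+r)^1 + D_2/(1+r)^2 + D_3/(1+r)^3 + D_4/(1+r)^4 + D_5/(1+r)^5 + TV/(1+r)^5
    = 28342.65361 + 26424.53992 + 24636.23624 + 22968.95756 + 21414.51341 + 219070.47223 = 342857.37296

$342857.37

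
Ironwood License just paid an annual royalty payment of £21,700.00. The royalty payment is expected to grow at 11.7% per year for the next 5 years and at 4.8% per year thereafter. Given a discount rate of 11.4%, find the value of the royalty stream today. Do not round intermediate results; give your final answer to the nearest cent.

D_1 = 24238.90000
D_2 = 27074.85130
D_3 = 30242.60890
D_4 = 33780.99414
D_5 = 37733.37046
Terminal value at year 5: TV = D_5×(1+g_2)/(r−g_2) = 39544.57224/0.066 = 599160.18546
P_0 = D_1/(1+r)^1 + D_2/(1+r)^2 + D_3/(1+r)^3 + D_4/(1+r)^4 + D_5/(1+r)^5 + TV/(1+r)^5
    = 21758.43806 + 21817.03350 + 21875.78673 + 21934.69818 + 21993.76828 + 349234.38125 = 458614.10600

£458614.11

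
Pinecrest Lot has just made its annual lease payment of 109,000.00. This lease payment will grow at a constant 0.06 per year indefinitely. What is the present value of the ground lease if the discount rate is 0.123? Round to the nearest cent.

1833968.25

D₁ = D₀ × (1 + g) = 109,000.00 × 1.06 = 115,540.0000
Growing perpetuity: P = D₁ / (r − g) = 115,540.0000 / (0.123 − 0.06) = 1,833,968.25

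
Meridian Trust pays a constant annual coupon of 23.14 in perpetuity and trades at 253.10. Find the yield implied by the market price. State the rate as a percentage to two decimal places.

9.14%

P = C/r ⇒ r = C/P = 23.14/253.10 = 0.091426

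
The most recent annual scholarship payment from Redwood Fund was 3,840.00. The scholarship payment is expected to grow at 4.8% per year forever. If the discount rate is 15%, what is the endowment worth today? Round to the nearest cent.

39454.12

D₁ = D₀ × (1 + g) = 3,840.00 × 1.048 = 4,024.3200
Growing perpetuity: P = D₁ / (r − g) = 4,024.3200 / (0.15 − 0.048) = 39,454.12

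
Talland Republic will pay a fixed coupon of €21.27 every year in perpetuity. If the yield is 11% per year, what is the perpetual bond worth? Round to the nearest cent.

€193.36

Level perpetuity: PV = C / r = €21.27 / 0.11 = €193.36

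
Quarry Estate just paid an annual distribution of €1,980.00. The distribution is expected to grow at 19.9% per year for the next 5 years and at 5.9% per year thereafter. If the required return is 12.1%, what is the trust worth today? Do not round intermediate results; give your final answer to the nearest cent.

D_1 = 2374.02000
D_2 = 2846.44998
D_3 = 3412.89353
D_4 = 4092.05934
D_5 = 4906.37915
Terminal value at year 5: TV = D_5×(1+g_2)/(r−g_2) = 5195.85552/0.062 = 83804.12122
P_0 = D_1/(1+r)^1 + D_2/(1+r)^2 + D_3/(1+r)^3 + D_4/(1+r)^4 + D_5/(1+r)^5 + TV/(1+r)^5
    = 2117.76985 + 2265.12582 + 2422.73494 + 2591.31060 + 2771.61589 + 47340.98757 = 59509.54467

€59509.54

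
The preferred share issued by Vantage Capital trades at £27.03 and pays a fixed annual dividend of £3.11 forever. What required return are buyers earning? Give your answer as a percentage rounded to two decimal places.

11.51%

P = C/r ⇒ r = C/P = £3.11/£27.03 = 0.115057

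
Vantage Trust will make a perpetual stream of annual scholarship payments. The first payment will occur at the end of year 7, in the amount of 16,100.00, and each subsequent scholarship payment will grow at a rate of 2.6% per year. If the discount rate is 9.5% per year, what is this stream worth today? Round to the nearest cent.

Value at end of year 6: C₁ / (r − g) = 16,100.00 / (0.095 − 0.026) = 233,333.3333
Discount to today: PV = 233,333.3333 / (1 + 0.095)^6 = 233,333.3333 / 1.723791 = 135,360.54

135360.54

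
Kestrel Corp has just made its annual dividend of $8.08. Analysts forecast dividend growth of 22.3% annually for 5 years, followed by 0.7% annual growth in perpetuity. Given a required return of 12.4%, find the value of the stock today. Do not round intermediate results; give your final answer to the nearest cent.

$158.48

D_1 = 9.88184
D_2 = 12.08549
D_3 = 14.78055
D_4 = 18.07662
D_5 = 22.10770
Terminal value at year 5: TV = D_5×(1+g_2)/(r−g_2) = 22.26246/0.117 = 190.27742
P_0 = D_1/(1+r)^1 + D_2/(1+r)^2 + D_3/(1+r)^3 + D_4/(1+r)^4 + D_5/(1+r)^5 + TV/(1+r)^5
    = 8.79167 + 9.56603 + 10.40859 + 11.32536 + 12.32288 + 106.06100 = 158.47552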